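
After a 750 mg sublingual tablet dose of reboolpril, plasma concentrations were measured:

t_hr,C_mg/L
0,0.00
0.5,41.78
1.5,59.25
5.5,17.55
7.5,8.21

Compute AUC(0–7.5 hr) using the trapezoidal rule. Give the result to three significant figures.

Trapezoidal AUC_0→7.5:
  [0→0.5]: (0.00+41.78)/2 × 0.5 = 10.445
  [0.5→1.5]: (41.78+59.25)/2 × 1 = 50.515
  [1.5→5.5]: (59.25+17.55)/2 × 4 = 153.6
  [5.5→7.5]: (17.55+8.21)/2 × 2 = 25.76
  Sum = 240.32 mg/L·hr

AUC = 240 mg/L·hr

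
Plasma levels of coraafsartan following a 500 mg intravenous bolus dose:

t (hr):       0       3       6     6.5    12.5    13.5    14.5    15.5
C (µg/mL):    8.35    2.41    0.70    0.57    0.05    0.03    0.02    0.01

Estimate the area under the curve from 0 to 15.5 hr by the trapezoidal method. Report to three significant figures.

Trapezoidal AUC_0→15.5:
  [0→3]: (8.35+2.41)/2 × 3 = 16.14
  [3→6]: (2.41+0.70)/2 × 3 = 4.665
  [6→6.5]: (0.70+0.57)/2 × 0.5 = 0.3175
  [6.5→12.5]: (0.57+0.05)/2 × 6 = 1.86
  [12.5→13.5]: (0.05+0.03)/2 × 1 = 0.04
  [13.5→14.5]: (0.03+0.02)/2 × 1 = 0.025
  [14.5→15.5]: (0.02+0.01)/2 × 1 = 0.015
  Sum = 23.0625 µg/mL·hr

AUC = 23.1 µg/mL·hr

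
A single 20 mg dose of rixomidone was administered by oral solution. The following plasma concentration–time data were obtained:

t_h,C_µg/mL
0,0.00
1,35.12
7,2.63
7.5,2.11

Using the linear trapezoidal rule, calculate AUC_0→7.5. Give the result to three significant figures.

Trapezoidal AUC_0→7.5:
  [0→1]: (0.00+35.12)/2 × 1 = 17.56
  [1→7]: (35.12+2.63)/2 × 6 = 113.25
  [7→7.5]: (2.63+2.11)/2 × 0.5 = 1.185
  Sum = 131.995 µg/mL·h

AUC = 132 µg/mL·h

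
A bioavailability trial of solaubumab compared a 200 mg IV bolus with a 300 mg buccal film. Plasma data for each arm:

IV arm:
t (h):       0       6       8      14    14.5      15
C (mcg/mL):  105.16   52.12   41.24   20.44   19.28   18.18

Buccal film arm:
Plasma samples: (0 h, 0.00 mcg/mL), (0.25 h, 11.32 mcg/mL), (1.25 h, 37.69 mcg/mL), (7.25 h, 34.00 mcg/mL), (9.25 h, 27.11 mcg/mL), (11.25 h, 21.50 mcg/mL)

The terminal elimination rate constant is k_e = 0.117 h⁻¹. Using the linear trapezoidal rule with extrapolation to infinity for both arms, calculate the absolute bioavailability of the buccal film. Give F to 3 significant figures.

Trapezoidal AUC_0→15 (IV):
  [0→6]: (105.16+52.12)/2 × 6 = 471.84
  [6→8]: (52.12+41.24)/2 × 2 = 93.36
  [8→14]: (41.24+20.44)/2 × 6 = 185.04
  [14→14.5]: (20.44+19.28)/2 × 0.5 = 9.93
  [14.5→15]: (19.28+18.18)/2 × 0.5 = 9.365
  Sum = 769.535 mcg/mL·h
IV tail: 18.18/0.117 = 155.385; AUC_iv,0→∞ = 769.535 + 155.385 = 924.92 mcg/mL·h
Trapezoidal AUC_0→11.25 (buccal film):
  [0→0.25]: (0.00+11.32)/2 × 0.25 = 1.415
  [0.25→1.25]: (11.32+37.69)/2 × 1 = 24.505
  [1.25→7.25]: (37.69+34.00)/2 × 6 = 215.07
  [7.25→9.25]: (34.00+27.11)/2 × 2 = 61.11
  [9.25→11.25]: (27.11+21.50)/2 × 2 = 48.61
  Sum = 350.71 mcg/mL·h
buccal film tail: 21.50/0.117 = 183.761; AUC_ev,0→∞ = 350.71 + 183.761 = 534.471 mcg/mL·h
F = (AUC_ev/D_ev)/(AUC_iv/D_iv) = (534.471/300)/(924.92/200) = 1.78157/4.6246 = 0.3852

F = 0.385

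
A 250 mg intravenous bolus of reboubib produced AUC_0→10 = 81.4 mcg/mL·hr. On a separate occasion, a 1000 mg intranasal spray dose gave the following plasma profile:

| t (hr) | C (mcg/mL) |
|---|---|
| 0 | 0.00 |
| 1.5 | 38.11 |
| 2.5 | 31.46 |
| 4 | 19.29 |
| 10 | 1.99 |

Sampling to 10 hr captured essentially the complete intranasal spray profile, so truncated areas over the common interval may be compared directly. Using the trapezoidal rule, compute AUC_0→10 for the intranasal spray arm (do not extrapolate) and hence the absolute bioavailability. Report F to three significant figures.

F = 0.508

Trapezoidal AUC_0→10 (intranasal spray):
  [0→1.5]: (0.00+38.11)/2 × 1.5 = 28.5825
  [1.5→2.5]: (38.11+31.46)/2 × 1 = 34.785
  [2.5→4]: (31.46+19.29)/2 × 1.5 = 38.0625
  [4→10]: (19.29+1.99)/2 × 6 = 63.84
  Sum = 165.27 mcg/mL·hr
F = (AUC_ev/D_ev)/(AUC_iv/D_iv) = (165.27/1000)/(81.4/250) = 0.16527/0.3256 = 0.5076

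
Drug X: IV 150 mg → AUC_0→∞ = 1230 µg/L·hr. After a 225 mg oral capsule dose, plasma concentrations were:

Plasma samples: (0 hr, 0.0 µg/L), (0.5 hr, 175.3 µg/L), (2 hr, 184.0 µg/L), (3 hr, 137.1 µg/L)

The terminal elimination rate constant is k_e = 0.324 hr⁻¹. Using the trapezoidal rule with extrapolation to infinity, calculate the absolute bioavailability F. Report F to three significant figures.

Trapezoidal AUC_0→3 (oral capsule):
  [0→0.5]: (0.0+175.3)/2 × 0.5 = 43.825
  [0.5→2]: (175.3+184.0)/2 × 1.5 = 269.475
  [2→3]: (184.0+137.1)/2 × 1 = 160.55
  Sum = 473.85 µg/L·hr
Tail: C_last/k_e = 137.1/0.324 = 423.148
AUC_0→∞ (oral capsule) = 473.85 + 423.148 = 896.998 µg/L·hr
F = (AUC_ev/D_ev)/(AUC_iv/D_iv) = (896.998/225)/(1230/150) = 3.98666/8.2 = 0.4862

F = 0.486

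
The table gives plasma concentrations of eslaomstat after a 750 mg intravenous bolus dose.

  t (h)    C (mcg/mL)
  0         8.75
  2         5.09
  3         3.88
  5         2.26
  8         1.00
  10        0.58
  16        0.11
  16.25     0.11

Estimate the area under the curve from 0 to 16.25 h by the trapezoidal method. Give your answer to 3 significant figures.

Trapezoidal AUC_0→16.25:
  [0→2]: (8.75+5.09)/2 × 2 = 13.84
  [2→3]: (5.09+3.88)/2 × 1 = 4.485
  [3→5]: (3.88+2.26)/2 × 2 = 6.14
  [5→8]: (2.26+1.00)/2 × 3 = 4.89
  [8→10]: (1.00+0.58)/2 × 2 = 1.58
  [10→16]: (0.58+0.11)/2 × 6 = 2.07
  [16→16.25]: (0.11+0.11)/2 × 0.25 = 0.0275
  Sum = 33.0325 mcg/mL·h

AUC = 33.0 mcg/mL·h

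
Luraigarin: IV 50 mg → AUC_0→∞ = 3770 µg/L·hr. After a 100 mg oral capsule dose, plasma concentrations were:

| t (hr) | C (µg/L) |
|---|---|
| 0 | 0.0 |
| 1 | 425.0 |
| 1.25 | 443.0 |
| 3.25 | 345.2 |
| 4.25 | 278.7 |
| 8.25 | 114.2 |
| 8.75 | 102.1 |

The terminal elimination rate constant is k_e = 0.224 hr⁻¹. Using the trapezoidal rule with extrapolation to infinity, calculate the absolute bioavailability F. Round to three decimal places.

F = 0.360

Trapezoidal AUC_0→8.75 (oral capsule):
  [0→1]: (0.0+425.0)/2 × 1 = 212.5
  [1→1.25]: (425.0+443.0)/2 × 0.25 = 108.5
  [1.25→3.25]: (443.0+345.2)/2 × 2 = 788.2
  [3.25→4.25]: (345.2+278.7)/2 × 1 = 311.95
  [4.25→8.25]: (278.7+114.2)/2 × 4 = 785.8
  [8.25→8.75]: (114.2+102.1)/2 × 0.5 = 54.075
  Sum = 2261.025 µg/L·hr
Tail: C_last/k_e = 102.1/0.224 = 455.804
AUC_0→∞ (oral capsule) = 2261.025 + 455.804 = 2716.829 µg/L·hr
F = (AUC_ev/D_ev)/(AUC_iv/D_iv) = (2716.829/100)/(3770/50) = 27.16829/75.4 = 0.3603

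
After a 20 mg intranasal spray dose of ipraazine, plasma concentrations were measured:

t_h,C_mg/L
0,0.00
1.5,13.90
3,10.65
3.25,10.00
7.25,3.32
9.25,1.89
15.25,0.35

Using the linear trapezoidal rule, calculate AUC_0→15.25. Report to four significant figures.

Trapezoidal AUC_0→15.25:
  [0→1.5]: (0.00+13.90)/2 × 1.5 = 10.425
  [1.5→3]: (13.90+10.65)/2 × 1.5 = 18.4125
  [3→3.25]: (10.65+10.00)/2 × 0.25 = 2.58125
  [3.25→7.25]: (10.00+3.32)/2 × 4 = 26.64
  [7.25→9.25]: (3.32+1.89)/2 × 2 = 5.21
  [9.25→15.25]: (1.89+0.35)/2 × 6 = 6.72
  Sum = 69.98875 mg/L·h

AUC = 69.99 mg/L·h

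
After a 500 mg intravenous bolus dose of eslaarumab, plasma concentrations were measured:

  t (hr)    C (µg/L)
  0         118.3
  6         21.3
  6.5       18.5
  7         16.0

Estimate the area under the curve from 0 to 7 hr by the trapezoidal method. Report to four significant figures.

Trapezoidal AUC_0→7:
  [0→6]: (118.3+21.3)/2 × 6 = 418.8
  [6→6.5]: (21.3+18.5)/2 × 0.5 = 9.95
  [6.5→7]: (18.5+16.0)/2 × 0.5 = 8.625
  Sum = 437.375 µg/L·hr

AUC = 437.4 µg/L·hr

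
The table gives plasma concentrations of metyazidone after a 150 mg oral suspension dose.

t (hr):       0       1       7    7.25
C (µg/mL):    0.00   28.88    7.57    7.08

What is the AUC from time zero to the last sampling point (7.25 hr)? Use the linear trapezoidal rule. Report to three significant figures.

Trapezoidal AUC_0→7.25:
  [0→1]: (0.00+28.88)/2 × 1 = 14.44
  [1→7]: (28.88+7.57)/2 × 6 = 109.35
  [7→7.25]: (7.57+7.08)/2 × 0.25 = 1.83125
  Sum = 125.62125 µg/mL·hr

AUC = 126 µg/mL·hr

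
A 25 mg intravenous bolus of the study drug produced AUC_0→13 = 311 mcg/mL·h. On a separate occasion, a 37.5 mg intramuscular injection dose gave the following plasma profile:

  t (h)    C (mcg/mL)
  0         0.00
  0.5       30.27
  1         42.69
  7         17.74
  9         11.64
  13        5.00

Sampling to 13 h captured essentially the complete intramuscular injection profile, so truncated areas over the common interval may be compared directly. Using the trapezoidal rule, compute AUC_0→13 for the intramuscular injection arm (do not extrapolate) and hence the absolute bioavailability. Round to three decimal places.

Trapezoidal AUC_0→13 (intramuscular injection):
  [0→0.5]: (0.00+30.27)/2 × 0.5 = 7.5675
  [0.5→1]: (30.27+42.69)/2 × 0.5 = 18.24
  [1→7]: (42.69+17.74)/2 × 6 = 181.29
  [7→9]: (17.74+11.64)/2 × 2 = 29.38
  [9→13]: (11.64+5.00)/2 × 4 = 33.28
  Sum = 269.7575 mcg/mL·h
F = (AUC_ev/D_ev)/(AUC_iv/D_iv) = (269.7575/37.5)/(311/25) = 7.19353/12.44 = 0.5783

F = 0.578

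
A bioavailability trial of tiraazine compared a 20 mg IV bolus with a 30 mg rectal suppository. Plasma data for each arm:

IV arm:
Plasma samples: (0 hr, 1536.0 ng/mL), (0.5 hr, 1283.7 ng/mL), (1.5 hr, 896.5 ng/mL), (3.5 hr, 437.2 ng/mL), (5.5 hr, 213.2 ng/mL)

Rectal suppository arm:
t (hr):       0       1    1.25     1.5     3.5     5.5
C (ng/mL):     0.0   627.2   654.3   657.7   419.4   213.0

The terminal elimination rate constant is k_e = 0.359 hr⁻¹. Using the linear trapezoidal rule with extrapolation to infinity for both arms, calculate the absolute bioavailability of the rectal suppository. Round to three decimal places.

F = 0.448

Trapezoidal AUC_0→5.5 (IV):
  [0→0.5]: (1536.0+1283.7)/2 × 0.5 = 704.925
  [0.5→1.5]: (1283.7+896.5)/2 × 1 = 1090.1
  [1.5→3.5]: (896.5+437.2)/2 × 2 = 1333.7
  [3.5→5.5]: (437.2+213.2)/2 × 2 = 650.4
  Sum = 3779.125 ng/mL·hr
IV tail: 213.2/0.359 = 593.872; AUC_iv,0→∞ = 3779.125 + 593.872 = 4372.997 ng/mL·hr
Trapezoidal AUC_0→5.5 (rectal suppository):
  [0→1]: (0.0+627.2)/2 × 1 = 313.6
  [1→1.25]: (627.2+654.3)/2 × 0.25 = 160.1875
  [1.25→1.5]: (654.3+657.7)/2 × 0.25 = 164.0
  [1.5→3.5]: (657.7+419.4)/2 × 2 = 1077.1
  [3.5→5.5]: (419.4+213.0)/2 × 2 = 632.4
  Sum = 2347.2875 ng/mL·hr
rectal suppository tail: 213.0/0.359 = 593.315; AUC_ev,0→∞ = 2347.2875 + 593.315 = 2940.6025 ng/mL·hr
F = (AUC_ev/D_ev)/(AUC_iv/D_iv) = (2940.6025/30)/(4372.997/20) = 98.0201/218.64985 = 0.4483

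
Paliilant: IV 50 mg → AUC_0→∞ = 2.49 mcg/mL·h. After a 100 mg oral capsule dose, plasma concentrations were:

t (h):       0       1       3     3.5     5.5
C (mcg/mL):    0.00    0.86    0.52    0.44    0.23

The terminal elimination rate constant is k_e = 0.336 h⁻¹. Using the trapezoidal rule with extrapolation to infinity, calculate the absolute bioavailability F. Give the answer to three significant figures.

F = 0.684

Trapezoidal AUC_0→5.5 (oral capsule):
  [0→1]: (0.00+0.86)/2 × 1 = 0.43
  [1→3]: (0.86+0.52)/2 × 2 = 1.38
  [3→3.5]: (0.52+0.44)/2 × 0.5 = 0.24
  [3.5→5.5]: (0.44+0.23)/2 × 2 = 0.67
  Sum = 2.72 mcg/mL·h
Tail: C_last/k_e = 0.23/0.336 = 0.685
AUC_0→∞ (oral capsule) = 2.72 + 0.685 = 3.405 mcg/mL·h
F = (AUC_ev/D_ev)/(AUC_iv/D_iv) = (3.405/100)/(2.49/50) = 0.03405/0.0498 = 0.6837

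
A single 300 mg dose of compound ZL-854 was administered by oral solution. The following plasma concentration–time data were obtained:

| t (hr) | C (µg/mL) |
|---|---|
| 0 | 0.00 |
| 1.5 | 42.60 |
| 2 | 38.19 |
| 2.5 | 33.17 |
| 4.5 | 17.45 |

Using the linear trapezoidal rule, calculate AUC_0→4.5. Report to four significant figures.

AUC = 120.6 µg/mL·hr

Trapezoidal AUC_0→4.5:
  [0→1.5]: (0.00+42.60)/2 × 1.5 = 31.95
  [1.5→2]: (42.60+38.19)/2 × 0.5 = 20.1975
  [2→2.5]: (38.19+33.17)/2 × 0.5 = 17.84
  [2.5→4.5]: (33.17+17.45)/2 × 2 = 50.62
  Sum = 120.6075 µg/mL·hr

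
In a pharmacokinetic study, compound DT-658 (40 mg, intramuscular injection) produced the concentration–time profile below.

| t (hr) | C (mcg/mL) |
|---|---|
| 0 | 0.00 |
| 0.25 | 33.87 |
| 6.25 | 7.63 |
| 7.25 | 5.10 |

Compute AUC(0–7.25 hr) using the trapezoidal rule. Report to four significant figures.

Trapezoidal AUC_0→7.25:
  [0→0.25]: (0.00+33.87)/2 × 0.25 = 4.23375
  [0.25→6.25]: (33.87+7.63)/2 × 6 = 124.5
  [6.25→7.25]: (7.63+5.10)/2 × 1 = 6.365
  Sum = 135.09875 mcg/mL·hr

AUC = 135.1 mcg/mL·hr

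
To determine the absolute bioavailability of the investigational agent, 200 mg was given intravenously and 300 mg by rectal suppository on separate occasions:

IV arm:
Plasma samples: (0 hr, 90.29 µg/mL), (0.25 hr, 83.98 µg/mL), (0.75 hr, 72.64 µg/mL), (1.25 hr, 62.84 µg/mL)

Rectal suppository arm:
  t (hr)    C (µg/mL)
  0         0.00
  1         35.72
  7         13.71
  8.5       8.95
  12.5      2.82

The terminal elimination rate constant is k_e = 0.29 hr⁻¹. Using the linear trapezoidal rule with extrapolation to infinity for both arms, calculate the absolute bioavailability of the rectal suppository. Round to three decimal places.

Trapezoidal AUC_0→1.25 (IV):
  [0→0.25]: (90.29+83.98)/2 × 0.25 = 21.78375
  [0.25→0.75]: (83.98+72.64)/2 × 0.5 = 39.155
  [0.75→1.25]: (72.64+62.84)/2 × 0.5 = 33.87
  Sum = 94.80875 µg/mL·hr
IV tail: 62.84/0.29 = 216.690; AUC_iv,0→∞ = 94.80875 + 216.690 = 311.49875 µg/mL·hr
Trapezoidal AUC_0→12.5 (rectal suppository):
  [0→1]: (0.00+35.72)/2 × 1 = 17.86
  [1→7]: (35.72+13.71)/2 × 6 = 148.29
  [7→8.5]: (13.71+8.95)/2 × 1.5 = 16.995
  [8.5→12.5]: (8.95+2.82)/2 × 4 = 23.54
  Sum = 206.685 µg/mL·hr
rectal suppository tail: 2.82/0.29 = 9.724; AUC_ev,0→∞ = 206.685 + 9.724 = 216.409 µg/mL·hr
F = (AUC_ev/D_ev)/(AUC_iv/D_iv) = (216.409/300)/(311.49875/200) = 0.721363/1.55749 = 0.4632

F = 0.463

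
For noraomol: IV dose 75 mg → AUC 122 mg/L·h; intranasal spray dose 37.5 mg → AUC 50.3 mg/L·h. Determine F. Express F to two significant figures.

F = 0.82

F = (AUC_ev / D_ev) / (AUC_iv / D_iv)
  = (50.3/37.5) / (122/75)
  = 1.34133 / 1.62667 = 0.8246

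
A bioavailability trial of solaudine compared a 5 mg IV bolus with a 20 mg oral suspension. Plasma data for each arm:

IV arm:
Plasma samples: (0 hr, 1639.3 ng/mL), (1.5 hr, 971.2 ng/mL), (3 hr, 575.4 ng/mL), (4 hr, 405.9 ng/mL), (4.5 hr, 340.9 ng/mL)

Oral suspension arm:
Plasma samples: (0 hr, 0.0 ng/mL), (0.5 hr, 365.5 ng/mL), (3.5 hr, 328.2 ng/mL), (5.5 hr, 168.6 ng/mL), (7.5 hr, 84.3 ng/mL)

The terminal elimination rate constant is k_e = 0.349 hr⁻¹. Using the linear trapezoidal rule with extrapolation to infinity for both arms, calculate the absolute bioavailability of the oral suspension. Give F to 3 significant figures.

Trapezoidal AUC_0→4.5 (IV):
  [0→1.5]: (1639.3+971.2)/2 × 1.5 = 1957.875
  [1.5→3]: (971.2+575.4)/2 × 1.5 = 1159.95
  [3→4]: (575.4+405.9)/2 × 1 = 490.65
  [4→4.5]: (405.9+340.9)/2 × 0.5 = 186.7
  Sum = 3795.175 ng/mL·hr
IV tail: 340.9/0.349 = 976.791; AUC_iv,0→∞ = 3795.175 + 976.791 = 4771.966 ng/mL·hr
Trapezoidal AUC_0→7.5 (oral suspension):
  [0→0.5]: (0.0+365.5)/2 × 0.5 = 91.375
  [0.5→3.5]: (365.5+328.2)/2 × 3 = 1040.55
  [3.5→5.5]: (328.2+168.6)/2 × 2 = 496.8
  [5.5→7.5]: (168.6+84.3)/2 × 2 = 252.9
  Sum = 1881.625 ng/mL·hr
oral suspension tail: 84.3/0.349 = 241.547; AUC_ev,0→∞ = 1881.625 + 241.547 = 2123.172 ng/mL·hr
F = (AUC_ev/D_ev)/(AUC_iv/D_iv) = (2123.172/20)/(4771.966/5) = 106.1586/954.3932 = 0.1112

F = 0.111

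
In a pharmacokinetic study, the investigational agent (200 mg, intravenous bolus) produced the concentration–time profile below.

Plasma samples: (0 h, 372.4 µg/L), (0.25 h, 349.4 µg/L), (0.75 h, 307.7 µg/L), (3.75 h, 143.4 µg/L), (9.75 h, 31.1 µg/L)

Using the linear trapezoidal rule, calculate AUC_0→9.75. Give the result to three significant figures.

AUC = 1450 µg/L·h

Trapezoidal AUC_0→9.75:
  [0→0.25]: (372.4+349.4)/2 × 0.25 = 90.225
  [0.25→0.75]: (349.4+307.7)/2 × 0.5 = 164.275
  [0.75→3.75]: (307.7+143.4)/2 × 3 = 676.65
  [3.75→9.75]: (143.4+31.1)/2 × 6 = 523.5
  Sum = 1454.65 µg/L·h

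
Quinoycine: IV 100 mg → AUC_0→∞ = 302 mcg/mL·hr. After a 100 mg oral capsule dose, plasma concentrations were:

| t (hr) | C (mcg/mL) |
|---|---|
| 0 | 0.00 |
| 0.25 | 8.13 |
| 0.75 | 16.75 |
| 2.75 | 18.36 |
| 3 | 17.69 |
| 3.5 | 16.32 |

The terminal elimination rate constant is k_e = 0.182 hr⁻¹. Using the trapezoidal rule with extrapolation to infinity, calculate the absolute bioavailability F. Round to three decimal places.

Trapezoidal AUC_0→3.5 (oral capsule):
  [0→0.25]: (0.00+8.13)/2 × 0.25 = 1.01625
  [0.25→0.75]: (8.13+16.75)/2 × 0.5 = 6.22
  [0.75→2.75]: (16.75+18.36)/2 × 2 = 35.11
  [2.75→3]: (18.36+17.69)/2 × 0.25 = 4.50625
  [3→3.5]: (17.69+16.32)/2 × 0.5 = 8.5025
  Sum = 55.355 mcg/mL·hr
Tail: C_last/k_e = 16.32/0.182 = 89.670
AUC_0→∞ (oral capsule) = 55.355 + 89.670 = 145.025 mcg/mL·hr
F = (AUC_ev/D_ev)/(AUC_iv/D_iv) = (145.025/100)/(302/100) = 1.45025/3.02 = 0.4802

F = 0.480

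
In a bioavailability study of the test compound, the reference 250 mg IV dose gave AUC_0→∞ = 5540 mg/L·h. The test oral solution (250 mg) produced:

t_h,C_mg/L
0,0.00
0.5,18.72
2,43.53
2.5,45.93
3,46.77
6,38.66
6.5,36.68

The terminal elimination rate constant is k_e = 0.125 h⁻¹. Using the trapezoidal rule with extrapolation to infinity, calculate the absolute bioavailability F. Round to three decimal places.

Trapezoidal AUC_0→6.5 (oral solution):
  [0→0.5]: (0.00+18.72)/2 × 0.5 = 4.68
  [0.5→2]: (18.72+43.53)/2 × 1.5 = 46.6875
  [2→2.5]: (43.53+45.93)/2 × 0.5 = 22.365
  [2.5→3]: (45.93+46.77)/2 × 0.5 = 23.175
  [3→6]: (46.77+38.66)/2 × 3 = 128.145
  [6→6.5]: (38.66+36.68)/2 × 0.5 = 18.835
  Sum = 243.8875 mg/L·h
Tail: C_last/k_e = 36.68/0.125 = 293.440
AUC_0→∞ (oral solution) = 243.8875 + 293.440 = 537.3275 mg/L·h
F = (AUC_ev/D_ev)/(AUC_iv/D_iv) = (537.3275/250)/(5540/250) = 2.14931/22.16 = 0.0970

F = 0.097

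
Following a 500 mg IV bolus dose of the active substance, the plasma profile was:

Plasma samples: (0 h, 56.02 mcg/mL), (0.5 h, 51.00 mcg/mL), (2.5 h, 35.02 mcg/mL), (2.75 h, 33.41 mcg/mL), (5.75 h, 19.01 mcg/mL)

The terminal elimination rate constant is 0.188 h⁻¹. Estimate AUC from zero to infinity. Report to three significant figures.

AUC = 301 mcg/mL·h

Trapezoidal AUC_0→5.75:
  [0→0.5]: (56.02+51.00)/2 × 0.5 = 26.755
  [0.5→2.5]: (51.00+35.02)/2 × 2 = 86.02
  [2.5→2.75]: (35.02+33.41)/2 × 0.25 = 8.55375
  [2.75→5.75]: (33.41+19.01)/2 × 3 = 78.63
  Sum = 199.95875 mcg/mL·h
Extrapolated tail: C_last / k_e = 19.01 / 0.188 = 101.117
AUC_0→∞ = 199.95875 + 101.117 = 301.07575 mcg/mL·h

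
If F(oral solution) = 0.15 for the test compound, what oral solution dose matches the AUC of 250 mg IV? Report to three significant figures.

For equal systemic exposure: F × D_ev = D_iv
D_ev = D_iv / F = 250 / 0.15 = 1666.67 mg

D_oral = 1670 mg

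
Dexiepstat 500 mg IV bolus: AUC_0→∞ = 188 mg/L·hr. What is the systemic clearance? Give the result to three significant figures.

CL = 2.66 L/hr

CL = Dose_iv / AUC_0→∞
   = 500 / 188 = 2.65957 L/hr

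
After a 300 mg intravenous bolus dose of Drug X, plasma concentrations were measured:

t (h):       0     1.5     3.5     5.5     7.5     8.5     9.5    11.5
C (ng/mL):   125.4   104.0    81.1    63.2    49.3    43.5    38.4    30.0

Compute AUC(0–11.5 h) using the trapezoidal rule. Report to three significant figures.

AUC = 770 ng/mL·h

Trapezoidal AUC_0→11.5:
  [0→1.5]: (125.4+104.0)/2 × 1.5 = 172.05
  [1.5→3.5]: (104.0+81.1)/2 × 2 = 185.1
  [3.5→5.5]: (81.1+63.2)/2 × 2 = 144.3
  [5.5→7.5]: (63.2+49.3)/2 × 2 = 112.5
  [7.5→8.5]: (49.3+43.5)/2 × 1 = 46.4
  [8.5→9.5]: (43.5+38.4)/2 × 1 = 40.95
  [9.5→11.5]: (38.4+30.0)/2 × 2 = 68.4
  Sum = 769.7 ng/mL·h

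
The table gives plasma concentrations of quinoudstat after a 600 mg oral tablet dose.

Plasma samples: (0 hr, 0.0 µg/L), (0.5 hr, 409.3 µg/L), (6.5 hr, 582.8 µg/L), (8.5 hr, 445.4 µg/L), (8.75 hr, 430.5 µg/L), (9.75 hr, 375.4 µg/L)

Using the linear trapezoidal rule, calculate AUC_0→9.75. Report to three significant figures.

AUC = 4620 µg/L·hr

Trapezoidal AUC_0→9.75:
  [0→0.5]: (0.0+409.3)/2 × 0.5 = 102.325
  [0.5→6.5]: (409.3+582.8)/2 × 6 = 2976.3
  [6.5→8.5]: (582.8+445.4)/2 × 2 = 1028.2
  [8.5→8.75]: (445.4+430.5)/2 × 0.25 = 109.4875
  [8.75→9.75]: (430.5+375.4)/2 × 1 = 402.95
  Sum = 4619.2625 µg/L·hr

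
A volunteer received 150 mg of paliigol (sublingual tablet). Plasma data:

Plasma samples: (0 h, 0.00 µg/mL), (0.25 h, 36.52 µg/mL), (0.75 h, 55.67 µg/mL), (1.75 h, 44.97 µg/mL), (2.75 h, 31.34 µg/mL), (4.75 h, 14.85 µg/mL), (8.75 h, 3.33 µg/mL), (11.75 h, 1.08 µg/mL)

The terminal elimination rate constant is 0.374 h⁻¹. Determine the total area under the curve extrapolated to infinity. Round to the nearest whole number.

Trapezoidal AUC_0→11.75:
  [0→0.25]: (0.00+36.52)/2 × 0.25 = 4.565
  [0.25→0.75]: (36.52+55.67)/2 × 0.5 = 23.0475
  [0.75→1.75]: (55.67+44.97)/2 × 1 = 50.32
  [1.75→2.75]: (44.97+31.34)/2 × 1 = 38.155
  [2.75→4.75]: (31.34+14.85)/2 × 2 = 46.19
  [4.75→8.75]: (14.85+3.33)/2 × 4 = 36.36
  [8.75→11.75]: (3.33+1.08)/2 × 3 = 6.615
  Sum = 205.2525 µg/mL·h
Extrapolated tail: C_last / k_e = 1.08 / 0.374 = 2.888
AUC_0→∞ = 205.2525 + 2.888 = 208.1405 µg/mL·h

AUC = 208 µg/mL·h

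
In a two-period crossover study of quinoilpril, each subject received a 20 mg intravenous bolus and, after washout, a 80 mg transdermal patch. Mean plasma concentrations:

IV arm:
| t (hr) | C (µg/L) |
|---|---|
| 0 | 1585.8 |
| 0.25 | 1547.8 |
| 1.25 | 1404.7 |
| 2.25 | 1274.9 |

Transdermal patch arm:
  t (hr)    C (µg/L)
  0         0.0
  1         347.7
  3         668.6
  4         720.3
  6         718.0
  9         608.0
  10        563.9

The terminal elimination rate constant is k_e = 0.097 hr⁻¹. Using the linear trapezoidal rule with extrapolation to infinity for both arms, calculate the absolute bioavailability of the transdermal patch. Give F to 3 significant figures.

Trapezoidal AUC_0→2.25 (IV):
  [0→0.25]: (1585.8+1547.8)/2 × 0.25 = 391.7
  [0.25→1.25]: (1547.8+1404.7)/2 × 1 = 1476.25
  [1.25→2.25]: (1404.7+1274.9)/2 × 1 = 1339.8
  Sum = 3207.75 µg/L·hr
IV tail: 1274.9/0.097 = 13143.299; AUC_iv,0→∞ = 3207.75 + 13143.299 = 16351.049 µg/L·hr
Trapezoidal AUC_0→10 (transdermal patch):
  [0→1]: (0.0+347.7)/2 × 1 = 173.85
  [1→3]: (347.7+668.6)/2 × 2 = 1016.3
  [3→4]: (668.6+720.3)/2 × 1 = 694.45
  [4→6]: (720.3+718.0)/2 × 2 = 1438.3
  [6→9]: (718.0+608.0)/2 × 3 = 1989.0
  [9→10]: (608.0+563.9)/2 × 1 = 585.95
  Sum = 5897.85 µg/L·hr
transdermal patch tail: 563.9/0.097 = 5813.402; AUC_ev,0→∞ = 5897.85 + 5813.402 = 11711.252 µg/L·hr
F = (AUC_ev/D_ev)/(AUC_iv/D_iv) = (11711.252/80)/(16351.049/20) = 146.39065/817.55245 = 0.1791

F = 0.179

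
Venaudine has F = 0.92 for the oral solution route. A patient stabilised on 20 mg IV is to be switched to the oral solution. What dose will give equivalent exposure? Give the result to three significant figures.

For equal systemic exposure: F × D_ev = D_iv
D_ev = D_iv / F = 20 / 0.92 = 21.7391 mg

D_oral = 21.7 mg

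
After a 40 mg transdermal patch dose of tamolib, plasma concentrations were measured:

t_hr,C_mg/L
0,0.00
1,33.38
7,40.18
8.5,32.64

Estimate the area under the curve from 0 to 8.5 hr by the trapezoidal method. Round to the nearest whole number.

Trapezoidal AUC_0→8.5:
  [0→1]: (0.00+33.38)/2 × 1 = 16.69
  [1→7]: (33.38+40.18)/2 × 6 = 220.68
  [7→8.5]: (40.18+32.64)/2 × 1.5 = 54.615
  Sum = 291.985 mg/L·hr

AUC = 292 mg/L·hr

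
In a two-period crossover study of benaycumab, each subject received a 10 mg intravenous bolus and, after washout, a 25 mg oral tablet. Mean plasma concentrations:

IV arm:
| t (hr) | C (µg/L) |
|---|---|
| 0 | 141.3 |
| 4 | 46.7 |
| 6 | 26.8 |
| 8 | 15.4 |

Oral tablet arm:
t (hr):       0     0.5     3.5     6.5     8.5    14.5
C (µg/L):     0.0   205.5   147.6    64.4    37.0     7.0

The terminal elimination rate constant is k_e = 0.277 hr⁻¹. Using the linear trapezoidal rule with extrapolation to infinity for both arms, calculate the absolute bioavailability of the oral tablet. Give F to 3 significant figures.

Trapezoidal AUC_0→8 (IV):
  [0→4]: (141.3+46.7)/2 × 4 = 376.0
  [4→6]: (46.7+26.8)/2 × 2 = 73.5
  [6→8]: (26.8+15.4)/2 × 2 = 42.2
  Sum = 491.7 µg/L·hr
IV tail: 15.4/0.277 = 55.596; AUC_iv,0→∞ = 491.7 + 55.596 = 547.296 µg/L·hr
Trapezoidal AUC_0→14.5 (oral tablet):
  [0→0.5]: (0.0+205.5)/2 × 0.5 = 51.375
  [0.5→3.5]: (205.5+147.6)/2 × 3 = 529.65
  [3.5→6.5]: (147.6+64.4)/2 × 3 = 318.0
  [6.5→8.5]: (64.4+37.0)/2 × 2 = 101.4
  [8.5→14.5]: (37.0+7.0)/2 × 6 = 132.0
  Sum = 1132.425 µg/L·hr
oral tablet tail: 7.0/0.277 = 25.271; AUC_ev,0→∞ = 1132.425 + 25.271 = 1157.696 µg/L·hr
F = (AUC_ev/D_ev)/(AUC_iv/D_iv) = (1157.696/25)/(547.296/10) = 46.30784/54.7296 = 0.8461

F = 0.846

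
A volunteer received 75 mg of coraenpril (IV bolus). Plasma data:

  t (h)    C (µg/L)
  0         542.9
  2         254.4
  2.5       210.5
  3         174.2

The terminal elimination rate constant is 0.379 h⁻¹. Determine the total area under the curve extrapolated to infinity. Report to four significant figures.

AUC = 1469 µg/L·h

Trapezoidal AUC_0→3:
  [0→2]: (542.9+254.4)/2 × 2 = 797.3
  [2→2.5]: (254.4+210.5)/2 × 0.5 = 116.225
  [2.5→3]: (210.5+174.2)/2 × 0.5 = 96.175
  Sum = 1009.7 µg/L·h
Extrapolated tail: C_last / k_e = 174.2 / 0.379 = 459.631
AUC_0→∞ = 1009.7 + 459.631 = 1469.331 µg/L·h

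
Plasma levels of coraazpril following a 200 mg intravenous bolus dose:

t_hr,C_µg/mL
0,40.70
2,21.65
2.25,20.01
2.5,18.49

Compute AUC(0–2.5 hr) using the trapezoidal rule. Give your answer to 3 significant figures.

Trapezoidal AUC_0→2.5:
  [0→2]: (40.70+21.65)/2 × 2 = 62.35
  [2→2.25]: (21.65+20.01)/2 × 0.25 = 5.2075
  [2.25→2.5]: (20.01+18.49)/2 × 0.25 = 4.8125
  Sum = 72.37 µg/mL·hr

AUC = 72.4 µg/mL·hr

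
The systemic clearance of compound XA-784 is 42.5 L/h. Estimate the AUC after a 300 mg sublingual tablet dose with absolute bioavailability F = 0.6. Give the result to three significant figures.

AUC_0→∞ = F × Dose / CL
        = 0.6 × 300 / 42.5 = 4.23529 mg/L·h

AUC = 4.24 mg/L·h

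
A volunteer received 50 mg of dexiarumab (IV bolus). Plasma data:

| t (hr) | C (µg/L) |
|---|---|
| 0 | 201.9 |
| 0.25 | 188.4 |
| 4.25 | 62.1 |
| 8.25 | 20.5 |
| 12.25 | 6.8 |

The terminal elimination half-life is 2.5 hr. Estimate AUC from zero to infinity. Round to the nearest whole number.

AUC = 794 µg/L·hr

Trapezoidal AUC_0→12.25:
  [0→0.25]: (201.9+188.4)/2 × 0.25 = 48.7875
  [0.25→4.25]: (188.4+62.1)/2 × 4 = 501.0
  [4.25→8.25]: (62.1+20.5)/2 × 4 = 165.2
  [8.25→12.25]: (20.5+6.8)/2 × 4 = 54.6
  Sum = 769.5875 µg/L·hr
k_e = ln2 / t½ = 0.693147 / 2.5 = 0.2773 hr^-1
Extrapolated tail: C_last / k_e = 6.8 / 0.2773 = 24.522
AUC_0→∞ = 769.5875 + 24.522 = 794.1095 µg/L·hr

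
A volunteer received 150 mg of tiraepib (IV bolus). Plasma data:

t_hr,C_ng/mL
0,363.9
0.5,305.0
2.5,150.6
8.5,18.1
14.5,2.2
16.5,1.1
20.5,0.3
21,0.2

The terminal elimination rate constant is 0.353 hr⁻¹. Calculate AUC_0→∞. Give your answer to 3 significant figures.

Trapezoidal AUC_0→21:
  [0→0.5]: (363.9+305.0)/2 × 0.5 = 167.225
  [0.5→2.5]: (305.0+150.6)/2 × 2 = 455.6
  [2.5→8.5]: (150.6+18.1)/2 × 6 = 506.1
  [8.5→14.5]: (18.1+2.2)/2 × 6 = 60.9
  [14.5→16.5]: (2.2+1.1)/2 × 2 = 3.3
  [16.5→20.5]: (1.1+0.3)/2 × 4 = 2.8
  [20.5→21]: (0.3+0.2)/2 × 0.5 = 0.125
  Sum = 1196.05 ng/mL·hr
Extrapolated tail: C_last / k_e = 0.2 / 0.353 = 0.567
AUC_0→∞ = 1196.05 + 0.567 = 1196.617 ng/mL·hr

AUC = 1200 ng/mL·hr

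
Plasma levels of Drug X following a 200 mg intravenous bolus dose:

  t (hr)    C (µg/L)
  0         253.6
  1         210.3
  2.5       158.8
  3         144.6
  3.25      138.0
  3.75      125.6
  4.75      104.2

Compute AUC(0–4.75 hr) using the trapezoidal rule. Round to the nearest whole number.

AUC = 801 µg/L·hr

Trapezoidal AUC_0→4.75:
  [0→1]: (253.6+210.3)/2 × 1 = 231.95
  [1→2.5]: (210.3+158.8)/2 × 1.5 = 276.825
  [2.5→3]: (158.8+144.6)/2 × 0.5 = 75.85
  [3→3.25]: (144.6+138.0)/2 × 0.25 = 35.325
  [3.25→3.75]: (138.0+125.6)/2 × 0.5 = 65.9
  [3.75→4.75]: (125.6+104.2)/2 × 1 = 114.9
  Sum = 800.75 µg/L·hr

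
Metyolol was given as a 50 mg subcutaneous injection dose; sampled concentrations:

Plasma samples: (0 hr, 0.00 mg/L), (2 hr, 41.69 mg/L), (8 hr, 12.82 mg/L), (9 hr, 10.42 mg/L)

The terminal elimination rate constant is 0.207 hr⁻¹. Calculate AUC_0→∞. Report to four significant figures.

Trapezoidal AUC_0→9:
  [0→2]: (0.00+41.69)/2 × 2 = 41.69
  [2→8]: (41.69+12.82)/2 × 6 = 163.53
  [8→9]: (12.82+10.42)/2 × 1 = 11.62
  Sum = 216.84 mg/L·hr
Extrapolated tail: C_last / k_e = 10.42 / 0.207 = 50.338
AUC_0→∞ = 216.84 + 50.338 = 267.178 mg/L·hr

AUC = 267.2 mg/L·hr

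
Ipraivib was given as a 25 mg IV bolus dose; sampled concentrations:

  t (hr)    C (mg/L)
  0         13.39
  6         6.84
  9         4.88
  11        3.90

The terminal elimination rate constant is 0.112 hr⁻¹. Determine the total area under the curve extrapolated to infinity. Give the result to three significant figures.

AUC = 122 mg/L·hr

Trapezoidal AUC_0→11:
  [0→6]: (13.39+6.84)/2 × 6 = 60.69
  [6→9]: (6.84+4.88)/2 × 3 = 17.58
  [9→11]: (4.88+3.90)/2 × 2 = 8.78
  Sum = 87.05 mg/L·hr
Extrapolated tail: C_last / k_e = 3.90 / 0.112 = 34.821
AUC_0→∞ = 87.05 + 34.821 = 121.871 mg/L·hr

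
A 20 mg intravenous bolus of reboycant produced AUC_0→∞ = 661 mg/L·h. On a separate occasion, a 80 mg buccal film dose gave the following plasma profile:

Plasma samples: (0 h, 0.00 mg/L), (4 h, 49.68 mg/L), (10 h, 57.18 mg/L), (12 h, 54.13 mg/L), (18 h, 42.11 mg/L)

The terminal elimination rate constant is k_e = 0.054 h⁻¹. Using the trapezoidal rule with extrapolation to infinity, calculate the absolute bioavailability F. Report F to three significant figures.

Trapezoidal AUC_0→18 (buccal film):
  [0→4]: (0.00+49.68)/2 × 4 = 99.36
  [4→10]: (49.68+57.18)/2 × 6 = 320.58
  [10→12]: (57.18+54.13)/2 × 2 = 111.31
  [12→18]: (54.13+42.11)/2 × 6 = 288.72
  Sum = 819.97 mg/L·h
Tail: C_last/k_e = 42.11/0.054 = 779.815
AUC_0→∞ (buccal film) = 819.97 + 779.815 = 1599.785 mg/L·h
F = (AUC_ev/D_ev)/(AUC_iv/D_iv) = (1599.785/80)/(661/20) = 19.9973/33.05 = 0.6051

F = 0.605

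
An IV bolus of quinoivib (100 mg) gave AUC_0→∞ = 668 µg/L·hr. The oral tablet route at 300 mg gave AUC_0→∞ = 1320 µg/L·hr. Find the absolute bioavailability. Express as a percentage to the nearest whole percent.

F = (AUC_ev / D_ev) / (AUC_iv / D_iv)
  = (1320/300) / (668/100)
  = 4.4 / 6.68 = 0.6587
  = 65.87%

F = 66%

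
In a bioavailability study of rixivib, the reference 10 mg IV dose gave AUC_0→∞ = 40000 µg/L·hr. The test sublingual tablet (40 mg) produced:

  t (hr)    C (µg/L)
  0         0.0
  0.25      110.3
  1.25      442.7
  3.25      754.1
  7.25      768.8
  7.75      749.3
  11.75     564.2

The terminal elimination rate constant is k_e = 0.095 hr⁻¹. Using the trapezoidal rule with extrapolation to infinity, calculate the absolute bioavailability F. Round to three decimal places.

Trapezoidal AUC_0→11.75 (sublingual tablet):
  [0→0.25]: (0.0+110.3)/2 × 0.25 = 13.7875
  [0.25→1.25]: (110.3+442.7)/2 × 1 = 276.5
  [1.25→3.25]: (442.7+754.1)/2 × 2 = 1196.8
  [3.25→7.25]: (754.1+768.8)/2 × 4 = 3045.8
  [7.25→7.75]: (768.8+749.3)/2 × 0.5 = 379.525
  [7.75→11.75]: (749.3+564.2)/2 × 4 = 2627.0
  Sum = 7539.4125 µg/L·hr
Tail: C_last/k_e = 564.2/0.095 = 5938.947
AUC_0→∞ (sublingual tablet) = 7539.4125 + 5938.947 = 13478.3595 µg/L·hr
F = (AUC_ev/D_ev)/(AUC_iv/D_iv) = (13478.3595/40)/(40000/10) = 336.959/4000 = 0.0842

F = 0.084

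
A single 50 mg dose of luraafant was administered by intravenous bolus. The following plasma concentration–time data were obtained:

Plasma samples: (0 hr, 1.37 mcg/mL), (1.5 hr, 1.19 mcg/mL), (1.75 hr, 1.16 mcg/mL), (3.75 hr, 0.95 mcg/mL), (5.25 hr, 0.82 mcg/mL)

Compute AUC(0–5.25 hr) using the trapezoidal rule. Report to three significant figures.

Trapezoidal AUC_0→5.25:
  [0→1.5]: (1.37+1.19)/2 × 1.5 = 1.92
  [1.5→1.75]: (1.19+1.16)/2 × 0.25 = 0.29375
  [1.75→3.75]: (1.16+0.95)/2 × 2 = 2.11
  [3.75→5.25]: (0.95+0.82)/2 × 1.5 = 1.3275
  Sum = 5.65125 mcg/mL·hr

AUC = 5.65 mcg/mL·hr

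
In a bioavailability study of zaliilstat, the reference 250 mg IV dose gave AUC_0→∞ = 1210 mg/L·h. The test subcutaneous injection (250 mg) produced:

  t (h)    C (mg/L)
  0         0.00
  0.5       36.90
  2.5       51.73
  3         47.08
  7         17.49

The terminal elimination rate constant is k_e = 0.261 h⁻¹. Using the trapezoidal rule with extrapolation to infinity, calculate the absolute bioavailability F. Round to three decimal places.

Trapezoidal AUC_0→7 (subcutaneous injection):
  [0→0.5]: (0.00+36.90)/2 × 0.5 = 9.225
  [0.5→2.5]: (36.90+51.73)/2 × 2 = 88.63
  [2.5→3]: (51.73+47.08)/2 × 0.5 = 24.7025
  [3→7]: (47.08+17.49)/2 × 4 = 129.14
  Sum = 251.6975 mg/L·h
Tail: C_last/k_e = 17.49/0.261 = 67.011
AUC_0→∞ (subcutaneous injection) = 251.6975 + 67.011 = 318.7085 mg/L·h
F = (AUC_ev/D_ev)/(AUC_iv/D_iv) = (318.7085/250)/(1210/250) = 1.274834/4.84 = 0.2634

F = 0.263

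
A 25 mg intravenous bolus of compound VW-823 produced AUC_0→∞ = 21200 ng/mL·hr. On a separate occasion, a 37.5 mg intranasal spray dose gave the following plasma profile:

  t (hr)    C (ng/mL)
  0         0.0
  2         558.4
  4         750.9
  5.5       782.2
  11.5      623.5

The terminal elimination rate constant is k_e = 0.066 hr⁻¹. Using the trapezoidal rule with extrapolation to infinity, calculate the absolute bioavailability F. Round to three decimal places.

Trapezoidal AUC_0→11.5 (intranasal spray):
  [0→2]: (0.0+558.4)/2 × 2 = 558.4
  [2→4]: (558.4+750.9)/2 × 2 = 1309.3
  [4→5.5]: (750.9+782.2)/2 × 1.5 = 1149.825
  [5.5→11.5]: (782.2+623.5)/2 × 6 = 4217.1
  Sum = 7234.625 ng/mL·hr
Tail: C_last/k_e = 623.5/0.066 = 9446.970
AUC_0→∞ (intranasal spray) = 7234.625 + 9446.970 = 16681.595 ng/mL·hr
F = (AUC_ev/D_ev)/(AUC_iv/D_iv) = (16681.595/37.5)/(21200/25) = 444.843/848 = 0.5246

F = 0.525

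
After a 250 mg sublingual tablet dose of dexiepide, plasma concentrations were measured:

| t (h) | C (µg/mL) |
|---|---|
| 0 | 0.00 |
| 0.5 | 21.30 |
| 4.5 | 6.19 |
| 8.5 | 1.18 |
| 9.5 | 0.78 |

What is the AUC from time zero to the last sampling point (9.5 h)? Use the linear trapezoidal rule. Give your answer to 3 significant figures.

Trapezoidal AUC_0→9.5:
  [0→0.5]: (0.00+21.30)/2 × 0.5 = 5.325
  [0.5→4.5]: (21.30+6.19)/2 × 4 = 54.98
  [4.5→8.5]: (6.19+1.18)/2 × 4 = 14.74
  [8.5→9.5]: (1.18+0.78)/2 × 1 = 0.98
  Sum = 76.025 µg/mL·h

AUC = 76.0 µg/mL·h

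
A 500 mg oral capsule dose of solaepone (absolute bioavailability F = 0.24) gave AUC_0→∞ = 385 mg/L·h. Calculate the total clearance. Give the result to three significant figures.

CL = 0.312 L/h

CL = F × Dose / AUC_0→∞
   = 0.24 × 500 / 385 = 0.311688 L/h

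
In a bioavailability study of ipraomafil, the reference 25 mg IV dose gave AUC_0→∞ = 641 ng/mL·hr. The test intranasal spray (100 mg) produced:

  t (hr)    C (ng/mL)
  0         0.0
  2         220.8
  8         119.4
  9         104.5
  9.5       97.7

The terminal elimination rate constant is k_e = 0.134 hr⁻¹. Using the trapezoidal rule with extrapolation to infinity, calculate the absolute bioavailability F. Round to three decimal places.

Trapezoidal AUC_0→9.5 (intranasal spray):
  [0→2]: (0.0+220.8)/2 × 2 = 220.8
  [2→8]: (220.8+119.4)/2 × 6 = 1020.6
  [8→9]: (119.4+104.5)/2 × 1 = 111.95
  [9→9.5]: (104.5+97.7)/2 × 0.5 = 50.55
  Sum = 1403.9 ng/mL·hr
Tail: C_last/k_e = 97.7/0.134 = 729.104
AUC_0→∞ (intranasal spray) = 1403.9 + 729.104 = 2133.004 ng/mL·hr
F = (AUC_ev/D_ev)/(AUC_iv/D_iv) = (2133.004/100)/(641/25) = 21.33004/25.64 = 0.8319

F = 0.832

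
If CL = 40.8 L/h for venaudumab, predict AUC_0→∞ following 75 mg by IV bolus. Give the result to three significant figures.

AUC_0→∞ = Dose_iv / CL
        = 75 / 40.8 = 1.83824 mg/L·h

AUC = 1.84 mg/L·h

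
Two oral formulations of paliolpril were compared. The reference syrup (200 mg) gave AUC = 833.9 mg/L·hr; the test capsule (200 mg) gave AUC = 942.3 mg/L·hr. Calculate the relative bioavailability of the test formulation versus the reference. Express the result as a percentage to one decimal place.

F_rel = 113.0%

F_rel = (AUC_test/D_test) / (AUC_ref/D_ref)
      = (942.3/200) / (833.9/200)
      = 4.7115 / 4.1695 = 1.1300 = 113.00%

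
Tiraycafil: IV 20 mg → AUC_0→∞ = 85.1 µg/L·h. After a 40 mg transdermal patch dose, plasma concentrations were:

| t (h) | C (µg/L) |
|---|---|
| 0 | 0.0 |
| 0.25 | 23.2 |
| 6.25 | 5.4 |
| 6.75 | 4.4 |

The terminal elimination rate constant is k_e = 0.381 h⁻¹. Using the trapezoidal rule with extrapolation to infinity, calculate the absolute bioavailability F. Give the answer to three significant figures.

F = 0.603

Trapezoidal AUC_0→6.75 (transdermal patch):
  [0→0.25]: (0.0+23.2)/2 × 0.25 = 2.9
  [0.25→6.25]: (23.2+5.4)/2 × 6 = 85.8
  [6.25→6.75]: (5.4+4.4)/2 × 0.5 = 2.45
  Sum = 91.15 µg/L·h
Tail: C_last/k_e = 4.4/0.381 = 11.549
AUC_0→∞ (transdermal patch) = 91.15 + 11.549 = 102.699 µg/L·h
F = (AUC_ev/D_ev)/(AUC_iv/D_iv) = (102.699/40)/(85.1/20) = 2.567475/4.255 = 0.6034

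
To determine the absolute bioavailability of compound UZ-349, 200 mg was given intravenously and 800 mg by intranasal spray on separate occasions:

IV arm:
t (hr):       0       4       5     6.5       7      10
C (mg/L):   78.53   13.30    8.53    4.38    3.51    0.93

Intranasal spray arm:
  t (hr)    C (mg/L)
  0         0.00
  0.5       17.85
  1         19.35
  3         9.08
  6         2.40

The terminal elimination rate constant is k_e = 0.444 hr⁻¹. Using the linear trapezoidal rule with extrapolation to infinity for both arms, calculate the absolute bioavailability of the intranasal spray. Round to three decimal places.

F = 0.075

Trapezoidal AUC_0→10 (IV):
  [0→4]: (78.53+13.30)/2 × 4 = 183.66
  [4→5]: (13.30+8.53)/2 × 1 = 10.915
  [5→6.5]: (8.53+4.38)/2 × 1.5 = 9.6825
  [6.5→7]: (4.38+3.51)/2 × 0.5 = 1.9725
  [7→10]: (3.51+0.93)/2 × 3 = 6.66
  Sum = 212.89 mg/L·hr
IV tail: 0.93/0.444 = 2.095; AUC_iv,0→∞ = 212.89 + 2.095 = 214.985 mg/L·hr
Trapezoidal AUC_0→6 (intranasal spray):
  [0→0.5]: (0.00+17.85)/2 × 0.5 = 4.4625
  [0.5→1]: (17.85+19.35)/2 × 0.5 = 9.3
  [1→3]: (19.35+9.08)/2 × 2 = 28.43
  [3→6]: (9.08+2.40)/2 × 3 = 17.22
  Sum = 59.4125 mg/L·hr
intranasal spray tail: 2.40/0.444 = 5.405; AUC_ev,0→∞ = 59.4125 + 5.405 = 64.8175 mg/L·hr
F = (AUC_ev/D_ev)/(AUC_iv/D_iv) = (64.8175/800)/(214.985/200) = 0.081021875/1.074925 = 0.0754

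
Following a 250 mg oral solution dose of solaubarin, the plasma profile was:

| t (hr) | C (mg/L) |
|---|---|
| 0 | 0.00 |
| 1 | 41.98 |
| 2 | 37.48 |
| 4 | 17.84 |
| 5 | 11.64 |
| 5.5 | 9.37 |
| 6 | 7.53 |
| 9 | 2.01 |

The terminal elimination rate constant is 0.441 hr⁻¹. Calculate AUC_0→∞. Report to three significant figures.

AUC = 159 mg/L·hr

Trapezoidal AUC_0→9:
  [0→1]: (0.00+41.98)/2 × 1 = 20.99
  [1→2]: (41.98+37.48)/2 × 1 = 39.73
  [2→4]: (37.48+17.84)/2 × 2 = 55.32
  [4→5]: (17.84+11.64)/2 × 1 = 14.74
  [5→5.5]: (11.64+9.37)/2 × 0.5 = 5.2525
  [5.5→6]: (9.37+7.53)/2 × 0.5 = 4.225
  [6→9]: (7.53+2.01)/2 × 3 = 14.31
  Sum = 154.5675 mg/L·hr
Extrapolated tail: C_last / k_e = 2.01 / 0.441 = 4.558
AUC_0→∞ = 154.5675 + 4.558 = 159.1255 mg/L·hr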